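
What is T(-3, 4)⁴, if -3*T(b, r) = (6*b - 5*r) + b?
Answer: 2825761/81 ≈ 34886.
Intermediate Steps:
T(b, r) = -7*b/3 + 5*r/3 (T(b, r) = -((6*b - 5*r) + b)/3 = -((-5*r + 6*b) + b)/3 = -(-5*r + 7*b)/3 = -7*b/3 + 5*r/3)
T(-3, 4)⁴ = (-7/3*(-3) + (5/3)*4)⁴ = (7 + 20/3)⁴ = (41/3)⁴ = 2825761/81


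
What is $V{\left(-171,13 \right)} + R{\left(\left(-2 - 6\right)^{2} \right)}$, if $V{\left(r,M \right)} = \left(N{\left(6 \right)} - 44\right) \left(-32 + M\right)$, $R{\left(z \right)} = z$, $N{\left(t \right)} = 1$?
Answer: $881$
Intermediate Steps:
$V{\left(r,M \right)} = 1376 - 43 M$ ($V{\left(r,M \right)} = \left(1 - 44\right) \left(-32 + M\right) = - 43 \left(-32 + M\right) = 1376 - 43 M$)
$V{\left(-171,13 \right)} + R{\left(\left(-2 - 6\right)^{2} \right)} = \left(1376 - 559\right) + \left(-2 - 6\right)^{2} = \left(1376 - 559\right) + \left(-8\right)^{2} = 817 + 64 = 881$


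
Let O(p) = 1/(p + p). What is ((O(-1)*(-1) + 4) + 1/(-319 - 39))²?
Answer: 648025/32041 ≈ 20.225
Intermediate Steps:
O(p) = 1/(2*p)
((O(-1)*(-1) + 4) + 1/(-319 - 39))² = ((((½)/(-1))*(-1) + 4) + 1/(-319 - 39))² = ((((½)*(-1))*(-1) + 4) + 1/(-358))² = ((-½*(-1) + 4) - 1/358)² = ((½ + 4) - 1/358)² = (9/2 - 1/358)² = (805/179)² = 648025/32041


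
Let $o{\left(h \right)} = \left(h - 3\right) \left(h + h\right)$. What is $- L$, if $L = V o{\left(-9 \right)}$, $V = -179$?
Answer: $38664$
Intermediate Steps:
$o{\left(h \right)} = 2 h \left(-3 + h\right)$ ($o{\left(h \right)} = \left(-3 + h\right) 2 h = 2 h \left(-3 + h\right)$)
$L = -38664$ ($L = - 179 \cdot 2 \left(-9\right) \left(-3 - 9\right) = - 179 \cdot 2 \left(-9\right) \left(-12\right) = \left(-179\right) 216 = -38664$)
$- L = \left(-1\right) \left(-38664\right) = 38664$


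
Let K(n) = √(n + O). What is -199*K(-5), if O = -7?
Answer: -398*I*√3 ≈ -689.36*I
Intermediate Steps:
K(n) = √(-7 + n) (K(n) = √(n - 7) = √(-7 + n))
-199*K(-5) = -199*√(-7 - 5) = -398*I*√3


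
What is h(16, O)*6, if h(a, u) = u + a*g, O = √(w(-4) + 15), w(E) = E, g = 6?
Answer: 576 + 6*√11 ≈ 595.90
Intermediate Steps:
O = √11 (O = √(-4 + 15) = √11 ≈ 3.3166)
h(a, u) = u + 6*a (h(a, u) = u + a*6 = u + 6*a)
h(16, O)*6 = (√11 + 6*16)*6 = (√11 + 96)*6 = (96 + √11)*6 = 576 + 6*√11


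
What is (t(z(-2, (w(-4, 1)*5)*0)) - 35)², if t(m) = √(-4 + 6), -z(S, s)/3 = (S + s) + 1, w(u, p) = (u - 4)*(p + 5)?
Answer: (35 - √2)² ≈ 1128.0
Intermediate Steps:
w(u, p) = (-4 + u)*(5 + p)
z(S, s) = -3 - 3*S - 3*s (z(S, s) = -3*((S + s) + 1) = -3*(1 + S + s) = -3 - 3*S - 3*s)
t(m) = √2
(t(z(-2, (w(-4, 1)*5)*0)) - 35)² = (√2 - 35)² = (-35 + √2)²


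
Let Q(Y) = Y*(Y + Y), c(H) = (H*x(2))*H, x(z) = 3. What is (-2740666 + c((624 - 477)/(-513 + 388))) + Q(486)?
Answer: -35441716423/15625 ≈ -2.2683e+6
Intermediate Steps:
c(H) = 3*H**2 (c(H) = (H*3)*H = (3*H)*H = 3*H**2)
Q(Y) = 2*Y**2 (Q(Y) = Y*(2*Y) = 2*Y**2)
(-2740666 + c((624 - 477)/(-513 + 388))) + Q(486) = (-2740666 + 3*((624 - 477)/(-513 + 388))**2) + 2*486**2 = (-2740666 + 3*(147/(-125))**2) + 2*236196 = (-2740666 + 3*(147*(-1/125))**2) + 472392 = (-2740666 + 3*(-147/125)**2) + 472392 = (-2740666 + 3*(21609/15625)) + 472392 = (-2740666 + 64827/15625) + 472392 = -42822841423/15625 + 472392 = -35441716423/15625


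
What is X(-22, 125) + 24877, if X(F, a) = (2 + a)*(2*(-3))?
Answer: 24115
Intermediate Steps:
X(F, a) = -12 - 6*a (X(F, a) = (2 + a)*(-6) = -12 - 6*a)
X(-22, 125) + 24877 = (-12 - 6*125) + 24877 = (-12 - 750) + 24877 = -762 + 24877 = 24115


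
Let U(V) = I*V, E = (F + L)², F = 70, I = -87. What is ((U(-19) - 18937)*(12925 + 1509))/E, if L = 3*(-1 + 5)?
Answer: -62369314/1681 ≈ -37103.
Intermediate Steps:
L = 12 (L = 3*4 = 12)
E = 6724 (E = (70 + 12)² = 82² = 6724)
U(V) = -87*V
((U(-19) - 18937)*(12925 + 1509))/E = ((-87*(-19) - 18937)*(12925 + 1509))/6724 = ((1653 - 18937)*14434)*(1/6724) = -17284*14434*(1/6724) = -249477256*1/6724 = -62369314/1681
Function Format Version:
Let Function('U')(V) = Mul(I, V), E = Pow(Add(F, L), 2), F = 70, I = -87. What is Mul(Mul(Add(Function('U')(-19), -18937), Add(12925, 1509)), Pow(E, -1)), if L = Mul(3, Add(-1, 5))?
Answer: Rational(-62369314, 1681) ≈ -37103.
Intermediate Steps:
L = 12 (L = Mul(3, 4) = 12)
E = 6724 (E = Pow(Add(70, 12), 2) = Pow(82, 2) = 6724)
Function('U')(V) = Mul(-87, V)
Mul(Mul(Add(Function('U')(-19), -18937), Add(12925, 1509)), Pow(E, -1)) = Mul(Mul(Add(Mul(-87, -19), -18937), Add(12925, 1509)), Pow(6724, -1)) = Mul(Mul(Add(1653, -18937), 14434), Rational(1, 6724)) = Mul(Mul(-17284, 14434), Rational(1, 6724)) = Mul(-249477256, Rational(1, 6724)) = Rational(-62369314, 1681)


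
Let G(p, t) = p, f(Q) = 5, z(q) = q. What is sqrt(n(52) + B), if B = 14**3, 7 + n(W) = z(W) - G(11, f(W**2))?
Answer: sqrt(2778) ≈ 52.707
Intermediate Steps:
n(W) = -18 + W (n(W) = -7 + (W - 1*11) = -7 + (W - 11) = -7 + (-11 + W) = -18 + W)
B = 2744
sqrt(n(52) + B) = sqrt((-18 + 52) + 2744) = sqrt(34 + 2744) = sqrt(2778)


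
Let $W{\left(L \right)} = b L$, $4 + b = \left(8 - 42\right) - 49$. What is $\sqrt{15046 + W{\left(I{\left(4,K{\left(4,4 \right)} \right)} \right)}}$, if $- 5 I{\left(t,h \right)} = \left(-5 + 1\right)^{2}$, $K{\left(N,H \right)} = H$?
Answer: $\frac{\sqrt{383110}}{5} \approx 123.79$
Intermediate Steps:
$b = -87$ ($b = -4 + \left(\left(8 - 42\right) - 49\right) = -4 - 83 = -87$)
$I{\left(t,h \right)} = - \frac{16}{5}$ ($I{\left(t,h \right)} = - \frac{\left(-5 + 1\right)^{2}}{5} = - \frac{\left(-4\right)^{2}}{5} = \left(- \frac{1}{5}\right) 16 = - \frac{16}{5}$)
$W{\left(L \right)} = - 87 L$
$\sqrt{15046 + W{\left(I{\left(4,K{\left(4,4 \right)} \right)} \right)}} = \sqrt{15046 - - \frac{1392}{5}} = \sqrt{15046 + \frac{1392}{5}} = \sqrt{\frac{76622}{5}} = \frac{\sqrt{383110}}{5}$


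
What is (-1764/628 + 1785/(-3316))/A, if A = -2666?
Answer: 1742601/1387951592 ≈ 0.0012555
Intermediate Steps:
(-1764/628 + 1785/(-3316))/A = (-1764/628 + 1785/(-3316))/(-2666) = (-1764*1/628 + 1785*(-1/3316))*(-1/2666) = (-441/157 - 1785/3316)*(-1/2666) = -1742601/520612*(-1/2666) = 1742601/1387951592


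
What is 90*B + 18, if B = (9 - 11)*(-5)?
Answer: 918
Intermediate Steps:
B = 10 (B = -2*(-5) = 10)
90*B + 18 = 90*10 + 18 = 900 + 18 = 918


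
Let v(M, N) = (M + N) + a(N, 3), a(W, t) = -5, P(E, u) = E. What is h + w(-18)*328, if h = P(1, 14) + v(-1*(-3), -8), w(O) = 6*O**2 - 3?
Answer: 636639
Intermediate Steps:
w(O) = -3 + 6*O**2
v(M, N) = -5 + M + N (v(M, N) = (M + N) - 5 = -5 + M + N)
h = -9 (h = 1 + (-5 - 1*(-3) - 8) = 1 + (-5 + 3 - 8) = 1 - 10 = -9)
h + w(-18)*328 = -9 + (-3 + 6*(-18)**2)*328 = -9 + (-3 + 6*324)*328 = -9 + (-3 + 1944)*328 = -9 + 1941*328 = -9 + 636648 = 636639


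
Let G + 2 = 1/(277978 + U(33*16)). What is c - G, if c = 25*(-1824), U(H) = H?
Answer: -12699316589/278506 ≈ -45598.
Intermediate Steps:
c = -45600
G = -557011/278506 (G = -2 + 1/(277978 + 33*16) = -2 + 1/(277978 + 528) = -2 + 1/278506 = -557011/278506 ≈ -2.0000)
c - G = -45600 - 1*(-557011/278506) = -45600 + 557011/278506 = -12699316589/278506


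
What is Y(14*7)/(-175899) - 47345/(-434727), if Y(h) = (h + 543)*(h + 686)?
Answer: -70047169111/25489348191 ≈ -2.7481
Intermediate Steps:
Y(h) = (543 + h)*(686 + h)
Y(14*7)/(-175899) - 47345/(-434727) = (372498 + (14*7)² + 1229*(14*7))/(-175899) - 47345/(-434727) = (372498 + 98² + 1229*98)*(-1/175899) - 47345*(-1/434727) = (372498 + 9604 + 120442)*(-1/175899) + 47345/434727 = 502544*(-1/175899) + 47345/434727 = -502544/175899 + 47345/434727 = -70047169111/25489348191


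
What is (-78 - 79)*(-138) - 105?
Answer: 21561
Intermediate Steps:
(-78 - 79)*(-138) - 105 = -157*(-138) - 105 = 21666 - 105 = 21561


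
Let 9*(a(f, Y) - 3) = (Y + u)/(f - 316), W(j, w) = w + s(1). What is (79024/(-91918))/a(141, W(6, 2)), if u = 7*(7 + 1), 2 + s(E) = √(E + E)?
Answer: -290558406600/1001885932081 - 62231400*√2/1001885932081 ≈ -0.29010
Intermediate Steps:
s(E) = -2 + √2*√E (s(E) = -2 + √(E + E) = -2 + √(2*E) = -2 + √2*√E)
u = 56 (u = 7*8 = 56)
W(j, w) = -2 + w + √2 (W(j, w) = w + (-2 + √2*√1) = w + (-2 + √2*1) = w + (-2 + √2) = -2 + w + √2)
a(f, Y) = 3 + (56 + Y)/(9*(-316 + f)) (a(f, Y) = 3 + ((Y + 56)/(f - 316))/9 = 3 + ((56 + Y)/(-316 + f))/9 = 3 + (56 + Y)/(9*(-316 + f)))
(79024/(-91918))/a(141, W(6, 2)) = (79024/(-91918))/(((-8476 + (-2 + 2 + √2) + 27*141)/(9*(-316 + 141)))) = (79024*(-1/91918))/(((⅑)*(-8476 + √2 + 3807)/(-175))) = -39512*(-1575/(-4669 + √2))/45959 = -39512/(45959*(667/225 - √2/1575))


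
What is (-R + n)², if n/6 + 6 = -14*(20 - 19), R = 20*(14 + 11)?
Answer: 384400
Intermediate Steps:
R = 500 (R = 20*25 = 500)
n = -120 (n = -36 + 6*(-14*(20 - 19)) = -36 + 6*(-14*1) = -36 + 6*(-14) = -36 - 84 = -120)
(-R + n)² = (-1*500 - 120)² = (-500 - 120)² = (-620)² = 384400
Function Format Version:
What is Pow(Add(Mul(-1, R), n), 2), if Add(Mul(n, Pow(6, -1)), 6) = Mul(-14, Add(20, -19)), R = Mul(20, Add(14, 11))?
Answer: 384400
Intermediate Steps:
R = 500 (R = Mul(20, 25) = 500)
n = -120 (n = Add(-36, Mul(6, Mul(-14, Add(20, -19)))) = Add(-36, Mul(6, Mul(-14, 1))) = Add(-36, Mul(6, -14)) = Add(-36, -84) = -120)
Pow(Add(Mul(-1, R), n), 2) = Pow(Add(Mul(-1, 500), -120), 2) = Pow(Add(-500, -120), 2) = Pow(-620, 2) = 384400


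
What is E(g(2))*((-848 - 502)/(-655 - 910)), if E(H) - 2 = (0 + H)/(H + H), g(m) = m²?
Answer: 675/313 ≈ 2.1565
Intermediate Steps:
E(H) = 5/2 (E(H) = 2 + (0 + H)/(H + H) = 2 + H/((2*H)) = 2 + H*(1/(2*H)) = 2 + ½ = 5/2)
E(g(2))*((-848 - 502)/(-655 - 910)) = 5*((-848 - 502)/(-655 - 910))/2 = 5*(-1350/(-1565))/2 = 5*(-1350*(-1/1565))/2 = (5/2)*(270/313) = 675/313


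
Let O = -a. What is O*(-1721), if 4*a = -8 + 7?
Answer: -1721/4 ≈ -430.25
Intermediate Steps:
a = -1/4 (a = (-8 + 7)/4 = (1/4)*(-1) = -1/4 ≈ -0.25000)
O = 1/4 (O = -1*(-1/4) = 1/4 ≈ 0.25000)
O*(-1721) = (1/4)*(-1721) = -1721/4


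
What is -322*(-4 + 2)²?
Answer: -1288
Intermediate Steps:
-322*(-4 + 2)² = -322*(-2)² = -322*4 = -1288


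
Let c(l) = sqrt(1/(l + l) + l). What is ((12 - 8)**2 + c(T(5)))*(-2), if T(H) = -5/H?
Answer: -32 - I*sqrt(6) ≈ -32.0 - 2.4495*I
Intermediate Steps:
c(l) = sqrt(l + 1/(2*l)) (c(l) = sqrt(1/(2*l) + l) = sqrt(l + 1/(2*l)))
((12 - 8)**2 + c(T(5)))*(-2) = ((12 - 8)**2 + sqrt(2/((-5/5)) + 4*(-5/5))/2)*(-2) = (4**2 + sqrt(2/((-5*1/5)) + 4*(-5*1/5))/2)*(-2) = (16 + sqrt(2/(-1) + 4*(-1))/2)*(-2) = (16 + sqrt(2*(-1) - 4)/2)*(-2) = (16 + sqrt(-2 - 4)/2)*(-2) = (16 + sqrt(-6)/2)*(-2) = (16 + (I*sqrt(6))/2)*(-2) = (16 + I*sqrt(6)/2)*(-2) = -32 - I*sqrt(6)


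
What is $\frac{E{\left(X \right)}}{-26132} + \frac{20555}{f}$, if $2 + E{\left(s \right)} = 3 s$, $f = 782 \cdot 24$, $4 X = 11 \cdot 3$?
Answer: $\frac{8386192}{7663209} \approx 1.0943$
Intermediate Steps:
$X = \frac{33}{4}$ ($X = \frac{11 \cdot 3}{4} = \frac{1}{4} \cdot 33 = \frac{33}{4} \approx 8.25$)
$f = 18768$
$E{\left(s \right)} = -2 + 3 s$
$\frac{E{\left(X \right)}}{-26132} + \frac{20555}{f} = \frac{-2 + 3 \cdot \frac{33}{4}}{-26132} + \frac{20555}{18768} = \left(-2 + \frac{99}{4}\right) \left(- \frac{1}{26132}\right) + 20555 \cdot \frac{1}{18768} = \frac{91}{4} \left(- \frac{1}{26132}\right) + \frac{20555}{18768} = - \frac{91}{104528} + \frac{20555}{18768} = \frac{8386192}{7663209}$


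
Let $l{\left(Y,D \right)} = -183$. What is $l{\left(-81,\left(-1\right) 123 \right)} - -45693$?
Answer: $45510$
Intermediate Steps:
$l{\left(-81,\left(-1\right) 123 \right)} - -45693 = -183 - -45693 = -183 + 45693 = 45510$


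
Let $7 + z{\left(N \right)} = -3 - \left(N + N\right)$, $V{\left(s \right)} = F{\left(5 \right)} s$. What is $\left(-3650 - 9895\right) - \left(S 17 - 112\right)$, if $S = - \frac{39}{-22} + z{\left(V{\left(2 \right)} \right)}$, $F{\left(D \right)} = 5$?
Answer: $- \frac{284969}{22} \approx -12953.0$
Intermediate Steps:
$V{\left(s \right)} = 5 s$
$z{\left(N \right)} = -10 - 2 N$ ($z{\left(N \right)} = -7 - \left(3 + 2 N\right) = -10 - 2 N$)
$S = - \frac{621}{22}$ ($S = - \frac{39}{-22} - \left(10 + 2 \cdot 5 \cdot 2\right) = \left(-39\right) \left(- \frac{1}{22}\right) - 30 = \frac{39}{22} - 30 = - \frac{621}{22} \approx -28.227$)
$\left(-3650 - 9895\right) - \left(S 17 - 112\right) = \left(-3650 - 9895\right) - \left(\left(- \frac{621}{22}\right) 17 - 112\right) = -13545 - \left(- \frac{10557}{22} - 112\right) = -13545 - - \frac{13021}{22} = -13545 + \frac{13021}{22} = - \frac{284969}{22}$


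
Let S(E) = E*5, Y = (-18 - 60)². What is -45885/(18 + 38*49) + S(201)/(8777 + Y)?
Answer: -136001517/5587736 ≈ -24.339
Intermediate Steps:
Y = 6084 (Y = (-78)² = 6084)
S(E) = 5*E
-45885/(18 + 38*49) + S(201)/(8777 + Y) = -45885/(18 + 38*49) + (5*201)/(8777 + 6084) = -45885/(18 + 1862) + 1005/14861 = -45885/1880 + 1005*(1/14861) = -45885*1/1880 + 1005/14861 = -9177/376 + 1005/14861 = -136001517/5587736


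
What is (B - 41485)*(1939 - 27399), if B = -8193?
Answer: 1264801880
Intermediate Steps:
(B - 41485)*(1939 - 27399) = (-8193 - 41485)*(1939 - 27399) = -49678*(-25460) = 1264801880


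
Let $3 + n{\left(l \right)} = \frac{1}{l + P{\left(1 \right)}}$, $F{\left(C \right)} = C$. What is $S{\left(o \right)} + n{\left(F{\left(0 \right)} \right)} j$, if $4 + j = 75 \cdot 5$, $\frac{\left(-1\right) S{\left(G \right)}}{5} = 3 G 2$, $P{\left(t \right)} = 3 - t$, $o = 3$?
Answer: $- \frac{2035}{2} \approx -1017.5$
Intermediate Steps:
$n{\left(l \right)} = -3 + \frac{1}{2 + l}$ ($n{\left(l \right)} = -3 + \frac{1}{l + \left(3 - 1\right)} = -3 + \frac{1}{l + 2} = -3 + \frac{1}{2 + l}$)
$S{\left(G \right)} = - 30 G$ ($S{\left(G \right)} = - 5 \cdot 3 G 2 = - 5 \cdot 6 G = - 30 G$)
$j = 371$ ($j = -4 + 75 \cdot 5 = -4 + 375 = 371$)
$S{\left(o \right)} + n{\left(F{\left(0 \right)} \right)} j = \left(-30\right) 3 + \frac{-5 - 0}{2 + 0} \cdot 371 = -90 + \frac{-5 + 0}{2} \cdot 371 = -90 + \frac{1}{2} \left(-5\right) 371 = -90 - \frac{1855}{2} = - \frac{2035}{2}$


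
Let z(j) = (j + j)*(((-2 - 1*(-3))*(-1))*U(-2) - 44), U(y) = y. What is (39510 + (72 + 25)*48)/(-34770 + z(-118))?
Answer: -7361/4143 ≈ -1.7767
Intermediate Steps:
z(j) = -84*j (z(j) = (j + j)*(((-2 - 1*(-3))*(-1))*(-2) - 44) = (2*j)*(((-2 + 3)*(-1))*(-2) - 44) = (2*j)*((1*(-1))*(-2) - 44) = (2*j)*(-1*(-2) - 44) = (2*j)*(2 - 44) = (2*j)*(-42) = -84*j)
(39510 + (72 + 25)*48)/(-34770 + z(-118)) = (39510 + (72 + 25)*48)/(-34770 - 84*(-118)) = (39510 + 97*48)/(-34770 + 9912) = (39510 + 4656)/(-24858) = 44166*(-1/24858) = -7361/4143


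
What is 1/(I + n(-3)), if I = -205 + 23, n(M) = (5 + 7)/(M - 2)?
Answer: -5/922 ≈ -0.0054230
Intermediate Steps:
n(M) = 12/(-2 + M)
I = -182
1/(I + n(-3)) = 1/(-182 + 12/(-2 - 3)) = 1/(-182 + 12/(-5)) = 1/(-182 + 12*(-1/5)) = 1/(-182 - 12/5) = 1/(-922/5) = -5/922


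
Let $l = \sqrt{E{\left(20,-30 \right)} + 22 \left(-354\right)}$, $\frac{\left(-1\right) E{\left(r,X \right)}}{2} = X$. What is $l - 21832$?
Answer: $-21832 + 4 i \sqrt{483} \approx -21832.0 + 87.909 i$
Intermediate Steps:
$E{\left(r,X \right)} = - 2 X$
$l = 4 i \sqrt{483}$ ($l = \sqrt{\left(-2\right) \left(-30\right) + 22 \left(-354\right)} = \sqrt{60 - 7788} = \sqrt{-7728} = 4 i \sqrt{483} \approx 87.909 i$)
$l - 21832 = 4 i \sqrt{483} - 21832 = -21832 + 4 i \sqrt{483}$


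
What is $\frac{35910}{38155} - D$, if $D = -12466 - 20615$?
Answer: $\frac{252448293}{7631} \approx 33082.0$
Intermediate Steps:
$D = -33081$
$\frac{35910}{38155} - D = \frac{35910}{38155} - -33081 = 35910 \cdot \frac{1}{38155} + 33081 = \frac{7182}{7631} + 33081 = \frac{252448293}{7631}$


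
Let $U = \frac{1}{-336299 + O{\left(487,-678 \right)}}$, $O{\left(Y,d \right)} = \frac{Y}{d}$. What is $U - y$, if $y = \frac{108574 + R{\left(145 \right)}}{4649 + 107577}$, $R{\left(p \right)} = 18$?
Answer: $- \frac{12380134648478}{12794392970617} \approx -0.96762$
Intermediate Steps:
$U = - \frac{678}{228011209}$ ($U = \frac{1}{-336299 + \frac{487}{-678}} = \frac{1}{-336299 + 487 \left(- \frac{1}{678}\right)} = \frac{1}{-336299 - \frac{487}{678}} = \frac{1}{- \frac{228011209}{678}} = - \frac{678}{228011209} \approx -2.9735 \cdot 10^{-6}$)
$y = \frac{54296}{56113}$ ($y = \frac{108574 + 18}{4649 + 107577} = \frac{108592}{112226} = 108592 \cdot \frac{1}{112226} = \frac{54296}{56113} \approx 0.96762$)
$U - y = - \frac{678}{228011209} - \frac{54296}{56113} = - \frac{12380134648478}{12794392970617}$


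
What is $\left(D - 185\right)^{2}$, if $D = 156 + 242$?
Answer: $45369$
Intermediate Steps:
$D = 398$
$\left(D - 185\right)^{2} = \left(398 - 185\right)^{2} = 213^{2} = 45369$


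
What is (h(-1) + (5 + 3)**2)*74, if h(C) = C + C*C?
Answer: 4736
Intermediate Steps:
h(C) = C + C**2
(h(-1) + (5 + 3)**2)*74 = (-(1 - 1) + (5 + 3)**2)*74 = (-1*0 + 8**2)*74 = (0 + 64)*74 = 64*74 = 4736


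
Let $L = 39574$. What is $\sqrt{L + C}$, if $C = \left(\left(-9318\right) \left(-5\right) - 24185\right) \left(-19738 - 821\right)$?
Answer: $i \sqrt{460584821} \approx 21461.0 i$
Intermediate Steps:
$C = -460624395$ ($C = \left(46590 - 24185\right) \left(-20559\right) = 22405 \left(-20559\right) = -460624395$)
$\sqrt{L + C} = \sqrt{39574 - 460624395} = \sqrt{-460584821} = i \sqrt{460584821}$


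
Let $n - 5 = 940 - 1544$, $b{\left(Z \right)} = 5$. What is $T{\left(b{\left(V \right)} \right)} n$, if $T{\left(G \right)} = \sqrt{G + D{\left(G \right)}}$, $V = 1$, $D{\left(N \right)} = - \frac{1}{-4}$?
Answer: $- \frac{599 \sqrt{21}}{2} \approx -1372.5$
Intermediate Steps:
$D{\left(N \right)} = \frac{1}{4}$ ($D{\left(N \right)} = \left(-1\right) \left(- \frac{1}{4}\right) = \frac{1}{4}$)
$T{\left(G \right)} = \sqrt{\frac{1}{4} + G}$ ($T{\left(G \right)} = \sqrt{G + \frac{1}{4}} = \sqrt{\frac{1}{4} + G}$)
$n = -599$ ($n = 5 + \left(940 - 1544\right) = 5 - 604 = -599$)
$T{\left(b{\left(V \right)} \right)} n = \frac{\sqrt{1 + 4 \cdot 5}}{2} \left(-599\right) = \frac{\sqrt{1 + 20}}{2} \left(-599\right) = \frac{\sqrt{21}}{2} \left(-599\right) = - \frac{599 \sqrt{21}}{2}$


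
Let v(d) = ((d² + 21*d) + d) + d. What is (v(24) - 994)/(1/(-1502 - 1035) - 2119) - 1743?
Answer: -4685270315/2687952 ≈ -1743.1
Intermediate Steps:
v(d) = d² + 23*d (v(d) = (d² + 22*d) + d = d² + 23*d)
(v(24) - 994)/(1/(-1502 - 1035) - 2119) - 1743 = (24*(23 + 24) - 994)/(1/(-1502 - 1035) - 2119) - 1743 = (24*47 - 994)/(1/(-2537) - 2119) - 1743 = (1128 - 994)/(-1/2537 - 2119) - 1743 = 134/(-5375904/2537) - 1743 = 134*(-2537/5375904) - 1743 = -169979/2687952 - 1743 = -4685270315/2687952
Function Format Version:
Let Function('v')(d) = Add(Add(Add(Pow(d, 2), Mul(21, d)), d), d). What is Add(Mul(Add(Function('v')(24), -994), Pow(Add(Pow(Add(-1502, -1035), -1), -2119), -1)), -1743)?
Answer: Rational(-4685270315, 2687952) ≈ -1743.1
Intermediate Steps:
Function('v')(d) = Add(Pow(d, 2), Mul(23, d)) (Function('v')(d) = Add(Add(Pow(d, 2), Mul(22, d)), d) = Add(Pow(d, 2), Mul(23, d)))
Add(Mul(Add(Function('v')(24), -994), Pow(Add(Pow(Add(-1502, -1035), -1), -2119), -1)), -1743) = Add(Mul(Add(Mul(24, Add(23, 24)), -994), Pow(Add(Pow(Add(-1502, -1035), -1), -2119), -1)), -1743) = Add(Mul(Add(Mul(24, 47), -994), Pow(Add(Pow(-2537, -1), -2119), -1)), -1743) = Add(Mul(Add(1128, -994), Pow(Add(Rational(-1, 2537), -2119), -1)), -1743) = Add(Mul(134, Pow(Rational(-5375904, 2537), -1)), -1743) = Add(Mul(134, Rational(-2537, 5375904)), -1743) = Add(Rational(-169979, 2687952), -1743) = Rational(-4685270315, 2687952)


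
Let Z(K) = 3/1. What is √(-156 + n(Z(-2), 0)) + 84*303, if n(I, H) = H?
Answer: 25452 + 2*I*√39 ≈ 25452.0 + 12.49*I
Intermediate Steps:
Z(K) = 3 (Z(K) = 3*1 = 3)
√(-156 + n(Z(-2), 0)) + 84*303 = √(-156 + 0) + 84*303 = √(-156) + 25452 = 2*I*√39 + 25452 = 25452 + 2*I*√39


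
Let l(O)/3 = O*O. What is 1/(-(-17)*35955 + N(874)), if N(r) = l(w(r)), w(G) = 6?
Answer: 1/611343 ≈ 1.6357e-6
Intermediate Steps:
l(O) = 3*O² (l(O) = 3*(O*O) = 3*O²)
N(r) = 108 (N(r) = 3*6² = 3*36 = 108)
1/(-(-17)*35955 + N(874)) = 1/(-(-17)*35955 + 108) = 1/(-1*(-611235) + 108) = 1/(611235 + 108) = 1/611343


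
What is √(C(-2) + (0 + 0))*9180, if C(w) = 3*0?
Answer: 0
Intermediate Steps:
C(w) = 0
√(C(-2) + (0 + 0))*9180 = √(0 + (0 + 0))*9180 = √(0 + 0)*9180 = √0*9180 = 0*9180 = 0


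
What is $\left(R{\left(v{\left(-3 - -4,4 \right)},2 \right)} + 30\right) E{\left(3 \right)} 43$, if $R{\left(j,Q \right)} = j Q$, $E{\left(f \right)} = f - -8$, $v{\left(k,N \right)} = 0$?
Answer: $14190$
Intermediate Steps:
$E{\left(f \right)} = 8 + f$ ($E{\left(f \right)} = f + 8 = 8 + f$)
$R{\left(j,Q \right)} = Q j$
$\left(R{\left(v{\left(-3 - -4,4 \right)},2 \right)} + 30\right) E{\left(3 \right)} 43 = \left(2 \cdot 0 + 30\right) \left(8 + 3\right) 43 = \left(0 + 30\right) 11 \cdot 43 = 30 \cdot 11 \cdot 43 = 330 \cdot 43 = 14190$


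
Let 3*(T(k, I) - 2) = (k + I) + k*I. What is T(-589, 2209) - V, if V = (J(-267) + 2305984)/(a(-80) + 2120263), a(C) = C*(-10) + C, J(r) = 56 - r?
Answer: -2756171302846/6362949 ≈ -4.3316e+5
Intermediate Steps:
a(C) = -9*C (a(C) = -10*C + C = -9*C)
T(k, I) = 2 + I/3 + k/3 + I*k/3 (T(k, I) = 2 + ((k + I) + k*I)/3 = 2 + ((I + k) + I*k)/3 = 2 + (I + k + I*k)/3 = 2 + (I/3 + k/3 + I*k/3) = 2 + I/3 + k/3 + I*k/3)
V = 2306307/2120983 (V = ((56 - 1*(-267)) + 2305984)/(-9*(-80) + 2120263) = ((56 + 267) + 2305984)/(720 + 2120263) = (323 + 2305984)/2120983 = 2306307*(1/2120983) = 2306307/2120983 ≈ 1.0874)
T(-589, 2209) - V = (2 + (⅓)*2209 + (⅓)*(-589) + (⅓)*2209*(-589)) - 1*2306307/2120983 = (2 + 2209/3 - 589/3 - 1301101/3) - 2306307/2120983 = -1299475/3 - 2306307/2120983 = -2756171302846/6362949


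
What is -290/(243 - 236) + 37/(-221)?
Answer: -64349/1547 ≈ -41.596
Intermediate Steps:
-290/(243 - 236) + 37/(-221) = -290/7 + 37*(-1/221) = -290*1/7 - 37/221 = -290/7 - 37/221 = -64349/1547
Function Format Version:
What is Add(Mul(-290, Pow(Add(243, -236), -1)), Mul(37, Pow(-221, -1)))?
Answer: Rational(-64349, 1547) ≈ -41.596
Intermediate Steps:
Add(Mul(-290, Pow(Add(243, -236), -1)), Mul(37, Pow(-221, -1))) = Add(Mul(-290, Pow(7, -1)), Mul(37, Rational(-1, 221))) = Add(Mul(-290, Rational(1, 7)), Rational(-37, 221)) = Add(Rational(-290, 7), Rational(-37, 221)) = Rational(-64349, 1547)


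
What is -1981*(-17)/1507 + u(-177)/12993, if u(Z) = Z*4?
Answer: 145499435/6526817 ≈ 22.293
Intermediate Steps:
u(Z) = 4*Z
-1981*(-17)/1507 + u(-177)/12993 = -1981*(-17)/1507 + (4*(-177))/12993 = 33677*(1/1507) - 708*1/12993 = 33677/1507 - 236/4331 = 145499435/6526817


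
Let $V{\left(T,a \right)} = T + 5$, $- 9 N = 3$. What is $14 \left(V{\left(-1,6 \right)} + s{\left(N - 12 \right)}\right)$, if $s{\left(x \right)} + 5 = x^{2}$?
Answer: $\frac{19040}{9} \approx 2115.6$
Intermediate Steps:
$N = - \frac{1}{3}$ ($N = \left(- \frac{1}{9}\right) 3 = - \frac{1}{3} \approx -0.33333$)
$V{\left(T,a \right)} = 5 + T$
$s{\left(x \right)} = -5 + x^{2}$
$14 \left(V{\left(-1,6 \right)} + s{\left(N - 12 \right)}\right) = 14 \left(\left(5 - 1\right) - \left(5 - \left(- \frac{1}{3} - 12\right)^{2}\right)\right) = 14 \left(4 - \left(5 - \left(- \frac{1}{3} - 12\right)^{2}\right)\right) = 14 \left(4 - \left(5 - \left(- \frac{37}{3}\right)^{2}\right)\right) = 14 \left(4 + \left(-5 + \frac{1369}{9}\right)\right) = 14 \left(4 + \frac{1324}{9}\right) = 14 \cdot \frac{1360}{9} = \frac{19040}{9}$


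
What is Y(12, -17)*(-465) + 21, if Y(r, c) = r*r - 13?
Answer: -60894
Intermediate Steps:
Y(r, c) = -13 + r**2 (Y(r, c) = r**2 - 13 = -13 + r**2)
Y(12, -17)*(-465) + 21 = (-13 + 12**2)*(-465) + 21 = (-13 + 144)*(-465) + 21 = 131*(-465) + 21 = -60915 + 21 = -60894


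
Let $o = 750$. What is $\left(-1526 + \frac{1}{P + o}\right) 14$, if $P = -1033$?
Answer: $- \frac{6046026}{283} \approx -21364.0$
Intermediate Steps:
$\left(-1526 + \frac{1}{P + o}\right) 14 = \left(-1526 + \frac{1}{-1033 + 750}\right) 14 = \left(-1526 + \frac{1}{-283}\right) 14 = \left(-1526 - \frac{1}{283}\right) 14 = \left(- \frac{431859}{283}\right) 14 = - \frac{6046026}{283}$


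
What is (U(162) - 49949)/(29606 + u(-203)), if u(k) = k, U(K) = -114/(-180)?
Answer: -1498451/882090 ≈ -1.6988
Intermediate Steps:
U(K) = 19/30 (U(K) = -114*(-1/180) = 19/30)
(U(162) - 49949)/(29606 + u(-203)) = (19/30 - 49949)/(29606 - 203) = -1498451/30/29403 = -1498451/30*1/29403 = -1498451/882090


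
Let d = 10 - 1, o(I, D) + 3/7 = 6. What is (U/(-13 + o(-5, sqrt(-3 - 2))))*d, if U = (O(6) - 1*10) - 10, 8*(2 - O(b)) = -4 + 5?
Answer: 9135/416 ≈ 21.959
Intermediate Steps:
o(I, D) = 39/7 (o(I, D) = -3/7 + 6 = 39/7)
O(b) = 15/8 (O(b) = 2 - (-4 + 5)/8 = 2 - 1/8*1 = 2 - 1/8 = 15/8)
d = 9
U = -145/8 (U = (15/8 - 1*10) - 10 = (15/8 - 10) - 10 = -65/8 - 10 = -145/8 ≈ -18.125)
(U/(-13 + o(-5, sqrt(-3 - 2))))*d = (-145/8/(-13 + 39/7))*9 = (-145/8/(-52/7))*9 = -7/52*(-145/8)*9 = (1015/416)*9 = 9135/416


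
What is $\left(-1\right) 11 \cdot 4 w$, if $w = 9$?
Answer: $-396$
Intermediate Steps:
$\left(-1\right) 11 \cdot 4 w = \left(-1\right) 11 \cdot 4 \cdot 9 = \left(-11\right) 4 \cdot 9 = \left(-44\right) 9 = -396$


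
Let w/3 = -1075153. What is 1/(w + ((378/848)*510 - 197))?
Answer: -212/683790877 ≈ -3.1004e-7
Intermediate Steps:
w = -3225459 (w = 3*(-1075153) = -3225459)
1/(w + ((378/848)*510 - 197)) = 1/(-3225459 + ((378/848)*510 - 197)) = 1/(-3225459 + ((378*(1/848))*510 - 197)) = 1/(-3225459 + ((189/424)*510 - 197)) = 1/(-3225459 + (48195/212 - 197)) = 1/(-3225459 + 6431/212) = 1/(-683790877/212) = -212/683790877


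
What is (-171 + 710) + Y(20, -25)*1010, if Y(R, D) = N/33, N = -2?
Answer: 15767/33 ≈ 477.79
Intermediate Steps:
Y(R, D) = -2/33
(-171 + 710) + Y(20, -25)*1010 = (-171 + 710) - 2/33*1010 = 539 - 2020/33 = 15767/33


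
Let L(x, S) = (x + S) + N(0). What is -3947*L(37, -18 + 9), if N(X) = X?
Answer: -110516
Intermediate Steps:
L(x, S) = S + x (L(x, S) = (x + S) + 0 = (S + x) + 0 = S + x)
-3947*L(37, -18 + 9) = -3947*((-18 + 9) + 37) = -3947*(-9 + 37) = -3947*28 = -110516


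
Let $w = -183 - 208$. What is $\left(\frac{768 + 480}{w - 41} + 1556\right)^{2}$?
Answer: $\frac{195384484}{81} \approx 2.4122 \cdot 10^{6}$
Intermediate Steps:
$w = -391$
$\left(\frac{768 + 480}{w - 41} + 1556\right)^{2} = \left(\frac{768 + 480}{-391 - 41} + 1556\right)^{2} = \left(\frac{1248}{-432} + 1556\right)^{2} = \left(1248 \left(- \frac{1}{432}\right) + 1556\right)^{2} = \left(- \frac{26}{9} + 1556\right)^{2} = \left(\frac{13978}{9}\right)^{2} = \frac{195384484}{81}$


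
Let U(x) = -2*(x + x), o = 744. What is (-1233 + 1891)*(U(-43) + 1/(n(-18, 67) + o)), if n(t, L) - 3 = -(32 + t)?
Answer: 82958666/733 ≈ 1.1318e+5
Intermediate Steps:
n(t, L) = -29 - t (n(t, L) = 3 - (32 + t) = 3 + (-32 - t) = -29 - t)
U(x) = -4*x
(-1233 + 1891)*(U(-43) + 1/(n(-18, 67) + o)) = (-1233 + 1891)*(-4*(-43) + 1/((-29 - 1*(-18)) + 744)) = 658*(172 + 1/((-29 + 18) + 744)) = 658*(172 + 1/(-11 + 744)) = 658*(172 + 1/733) = 658*(126077/733) = 82958666/733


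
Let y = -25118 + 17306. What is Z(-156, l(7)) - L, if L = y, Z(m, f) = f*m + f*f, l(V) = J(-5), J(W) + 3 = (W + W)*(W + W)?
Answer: 2089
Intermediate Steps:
J(W) = -3 + 4*W² (J(W) = -3 + (W + W)*(W + W) = -3 + (2*W)*(2*W) = -3 + 4*W²)
l(V) = 97 (l(V) = -3 + 4*(-5)² = -3 + 4*25 = -3 + 100 = 97)
Z(m, f) = f² + f*m (Z(m, f) = f*m + f² = f² + f*m)
y = -7812
L = -7812
Z(-156, l(7)) - L = 97*(97 - 156) - 1*(-7812) = 97*(-59) + 7812 = -5723 + 7812 = 2089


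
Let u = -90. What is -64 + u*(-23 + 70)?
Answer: -4294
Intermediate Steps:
-64 + u*(-23 + 70) = -64 - 90*(-23 + 70) = -64 - 90*47 = -64 - 4230 = -4294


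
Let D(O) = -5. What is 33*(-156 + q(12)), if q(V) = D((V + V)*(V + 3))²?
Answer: -4323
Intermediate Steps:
q(V) = 25 (q(V) = (-5)² = 25)
33*(-156 + q(12)) = 33*(-156 + 25) = 33*(-131) = -4323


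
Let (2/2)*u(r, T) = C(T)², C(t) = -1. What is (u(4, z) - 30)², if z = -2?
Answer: 841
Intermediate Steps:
u(r, T) = 1 (u(r, T) = (-1)² = 1)
(u(4, z) - 30)² = (1 - 30)² = (-29)² = 841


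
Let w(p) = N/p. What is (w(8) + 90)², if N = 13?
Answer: 537289/64 ≈ 8395.1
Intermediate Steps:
w(p) = 13/p
(w(8) + 90)² = (13/8 + 90)² = (733/8)² = 537289/64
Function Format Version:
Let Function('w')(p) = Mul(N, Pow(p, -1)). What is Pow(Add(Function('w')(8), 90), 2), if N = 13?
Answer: Rational(537289, 64) ≈ 8395.1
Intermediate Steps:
Function('w')(p) = Mul(13, Pow(p, -1))
Pow(Add(Function('w')(8), 90), 2) = Pow(Add(Mul(13, Pow(8, -1)), 90), 2) = Pow(Add(Mul(13, Rational(1, 8)), 90), 2) = Pow(Add(Rational(13, 8), 90), 2) = Pow(Rational(733, 8), 2) = Rational(537289, 64)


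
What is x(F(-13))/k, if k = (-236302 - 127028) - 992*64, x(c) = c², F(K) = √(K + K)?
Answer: 13/213409 ≈ 6.0916e-5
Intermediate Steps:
F(K) = √2*√K (F(K) = √(2*K) = √2*√K)
k = -426818 (k = -363330 - 63488 = -426818)
x(F(-13))/k = (√2*√(-13))²/(-426818) = (√2*(I*√13))²*(-1/426818) = (I*√26)²*(-1/426818) = -26*(-1/426818) = 13/213409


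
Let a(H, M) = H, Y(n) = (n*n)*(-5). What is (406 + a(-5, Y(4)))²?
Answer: 160801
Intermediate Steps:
Y(n) = -5*n² (Y(n) = n²*(-5) = -5*n²)
(406 + a(-5, Y(4)))² = (406 - 5)² = 401² = 160801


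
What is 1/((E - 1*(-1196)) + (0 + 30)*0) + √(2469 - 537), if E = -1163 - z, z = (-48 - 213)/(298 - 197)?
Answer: 101/3594 + 2*√483 ≈ 43.983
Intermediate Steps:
z = -261/101 ≈ -2.5842
E = -117202/101 (E = -1163 - 1*(-261/101) = -1163 + 261/101 = -117202/101 ≈ -1160.4)
1/((E - 1*(-1196)) + (0 + 30)*0) + √(2469 - 537) = 1/((-117202/101 - 1*(-1196)) + (0 + 30)*0) + √(2469 - 537) = 1/((-117202/101 + 1196) + 30*0) + √1932 = 1/(3594/101 + 0) + 2*√483 = 1/(3594/101) + 2*√483 = 101/3594 + 2*√483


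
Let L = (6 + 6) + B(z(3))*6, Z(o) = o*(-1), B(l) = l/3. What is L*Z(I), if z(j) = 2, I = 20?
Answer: -320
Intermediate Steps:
B(l) = l/3 (B(l) = l*(⅓) = l/3)
Z(o) = -o
L = 16 (L = (6 + 6) + ((⅓)*2)*6 = 12 + (⅔)*6 = 12 + 4 = 16)
L*Z(I) = 16*(-1*20) = 16*(-20) = -320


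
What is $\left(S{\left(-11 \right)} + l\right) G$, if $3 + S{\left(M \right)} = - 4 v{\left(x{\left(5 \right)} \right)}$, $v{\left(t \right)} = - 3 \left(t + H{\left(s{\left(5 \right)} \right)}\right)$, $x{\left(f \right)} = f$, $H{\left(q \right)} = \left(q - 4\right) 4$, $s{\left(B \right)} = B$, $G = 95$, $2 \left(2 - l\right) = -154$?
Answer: $17480$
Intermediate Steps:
$l = 79$ ($l = 2 - -77 = 2 + 77 = 79$)
$H{\left(q \right)} = -16 + 4 q$ ($H{\left(q \right)} = \left(-4 + q\right) 4 = -16 + 4 q$)
$v{\left(t \right)} = -12 - 3 t$ ($v{\left(t \right)} = - 3 \left(t + \left(-16 + 4 \cdot 5\right)\right) = - 3 \left(t + \left(-16 + 20\right)\right) = - 3 \left(t + 4\right) = - 3 \left(4 + t\right) = -12 - 3 t$)
$S{\left(M \right)} = 105$ ($S{\left(M \right)} = -3 - 4 \left(-12 - 15\right) = -3 - -108 = -3 + 108 = 105$)
$\left(S{\left(-11 \right)} + l\right) G = \left(105 + 79\right) 95 = 184 \cdot 95 = 17480$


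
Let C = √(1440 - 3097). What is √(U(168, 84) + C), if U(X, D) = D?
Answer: √(84 + I*√1657) ≈ 9.4166 + 2.1614*I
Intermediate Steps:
C = I*√1657 (C = √(-1657) = I*√1657 ≈ 40.706*I)
√(U(168, 84) + C) = √(84 + I*√1657)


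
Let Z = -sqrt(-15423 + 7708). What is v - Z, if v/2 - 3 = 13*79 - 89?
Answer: 1882 + I*sqrt(7715) ≈ 1882.0 + 87.835*I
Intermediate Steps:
Z = -I*sqrt(7715) (Z = -sqrt(-7715) = -I*sqrt(7715) ≈ -87.835*I)
v = 1882 (v = 6 + 2*(13*79 - 89) = 6 + 2*(1027 - 89) = 6 + 2*938 = 6 + 1876 = 1882)
v - Z = 1882 - (-1)*I*sqrt(7715) = 1882 + I*sqrt(7715)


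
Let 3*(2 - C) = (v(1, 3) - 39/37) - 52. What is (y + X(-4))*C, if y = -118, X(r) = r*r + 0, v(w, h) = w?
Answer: -73032/37 ≈ -1973.8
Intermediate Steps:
X(r) = r² (X(r) = r² + 0 = r²)
C = 716/37 (C = 2 - ((1 - 39/37) - 52)/3 = 2 - (-2/37 - 52)/3 = 2 - ⅓*(-1926/37) = 2 + 642/37 = 716/37 ≈ 19.351)
(y + X(-4))*C = (-118 + (-4)²)*(716/37) = (-118 + 16)*(716/37) = -102*716/37 = -73032/37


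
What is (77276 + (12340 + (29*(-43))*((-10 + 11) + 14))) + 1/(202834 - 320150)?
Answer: 8318994875/117316 ≈ 70911.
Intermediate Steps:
(77276 + (12340 + (29*(-43))*((-10 + 11) + 14))) + 1/(202834 - 320150) = (77276 + (12340 - 1247*(1 + 14))) + 1/(-117316) = (77276 + (12340 - 1247*15)) - 1/117316 = (77276 + (12340 - 18705)) - 1/117316 = (77276 - 6365) - 1/117316 = 70911 - 1/117316 = 8318994875/117316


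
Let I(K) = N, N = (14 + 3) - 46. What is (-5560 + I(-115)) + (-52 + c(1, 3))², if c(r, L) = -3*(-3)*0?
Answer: -2885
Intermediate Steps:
N = -29 (N = 17 - 46 = -29)
c(r, L) = 0 (c(r, L) = 9*0 = 0)
I(K) = -29
(-5560 + I(-115)) + (-52 + c(1, 3))² = (-5560 - 29) + (-52 + 0)² = -5589 + (-52)² = -5589 + 2704 = -2885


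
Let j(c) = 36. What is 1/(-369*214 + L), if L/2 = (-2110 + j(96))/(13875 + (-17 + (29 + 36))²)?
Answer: -16179/1277595062 ≈ -1.2664e-5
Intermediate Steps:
L = -4148/16179 (L = 2*((-2110 + 36)/(13875 + (-17 + (29 + 36))²)) = 2*(-2074/(13875 + (-17 + 65)²)) = 2*(-2074/(13875 + 48²)) = 2*(-2074/(13875 + 2304)) = 2*(-2074/16179) = -4148/16179 ≈ -0.25638)
1/(-369*214 + L) = 1/(-369*214 - 4148/16179) = 1/(-78966 - 4148/16179) = 1/(-1277595062/16179) = -16179/1277595062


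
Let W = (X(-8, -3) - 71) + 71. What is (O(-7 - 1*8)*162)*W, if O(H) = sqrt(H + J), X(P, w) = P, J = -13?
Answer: -2592*I*sqrt(7) ≈ -6857.8*I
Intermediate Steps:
O(H) = sqrt(-13 + H) (O(H) = sqrt(H - 13) = sqrt(-13 + H))
W = -8 (W = (-8 - 71) + 71 = -79 + 71 = -8)
(O(-7 - 1*8)*162)*W = (sqrt(-13 + (-7 - 1*8))*162)*(-8) = (sqrt(-13 + (-7 - 8))*162)*(-8) = (sqrt(-13 - 15)*162)*(-8) = (sqrt(-28)*162)*(-8) = ((2*I*sqrt(7))*162)*(-8) = (324*I*sqrt(7))*(-8) = -2592*I*sqrt(7)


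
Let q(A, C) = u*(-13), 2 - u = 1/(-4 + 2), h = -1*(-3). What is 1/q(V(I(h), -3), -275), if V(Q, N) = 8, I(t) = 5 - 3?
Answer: -2/65 ≈ -0.030769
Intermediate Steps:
h = 3
I(t) = 2
u = 5/2 (u = 2 - 1/(-4 + 2) = 2 - 1/(-2) = 2 - 1*(-½) = 2 + ½ = 5/2 ≈ 2.5000)
q(A, C) = -65/2 (q(A, C) = (5/2)*(-13) = -65/2)
1/q(V(I(h), -3), -275) = 1/(-65/2) = -2/65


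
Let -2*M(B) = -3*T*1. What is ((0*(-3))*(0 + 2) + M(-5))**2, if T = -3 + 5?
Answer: 9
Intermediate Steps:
T = 2
M(B) = 3 (M(B) = -(-3*2)/2 = -(-3) = -1/2*(-6) = 3)
((0*(-3))*(0 + 2) + M(-5))**2 = ((0*(-3))*(0 + 2) + 3)**2 = (0*2 + 3)**2 = (0 + 3)**2 = 3**2 = 9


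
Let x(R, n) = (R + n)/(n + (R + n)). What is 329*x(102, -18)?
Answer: 4606/11 ≈ 418.73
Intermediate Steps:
x(R, n) = (R + n)/(R + 2*n)
329*x(102, -18) = 329*((102 - 18)/(102 + 2*(-18))) = 329*(84/(102 - 36)) = 329*(84/66) = 329*((1/66)*84) = 329*(14/11) = 4606/11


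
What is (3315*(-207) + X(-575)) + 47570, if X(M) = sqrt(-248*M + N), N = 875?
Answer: -638635 + 5*sqrt(5739) ≈ -6.3826e+5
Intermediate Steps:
X(M) = sqrt(875 - 248*M) (X(M) = sqrt(-248*M + 875) = sqrt(875 - 248*M))
(3315*(-207) + X(-575)) + 47570 = (3315*(-207) + sqrt(875 - 248*(-575))) + 47570 = (-686205 + sqrt(875 + 142600)) + 47570 = (-686205 + sqrt(143475)) + 47570 = (-686205 + 5*sqrt(5739)) + 47570 = -638635 + 5*sqrt(5739)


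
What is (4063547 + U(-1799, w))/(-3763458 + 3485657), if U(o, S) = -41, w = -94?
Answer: -4063506/277801 ≈ -14.627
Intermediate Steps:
(4063547 + U(-1799, w))/(-3763458 + 3485657) = (4063547 - 41)/(-3763458 + 3485657) = 4063506/(-277801) = 4063506*(-1/277801) = -4063506/277801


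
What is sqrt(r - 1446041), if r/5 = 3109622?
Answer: 37*sqrt(10301) ≈ 3755.3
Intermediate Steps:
r = 15548110 (r = 5*3109622 = 15548110)
sqrt(r - 1446041) = sqrt(15548110 - 1446041) = sqrt(14102069) = 37*sqrt(10301)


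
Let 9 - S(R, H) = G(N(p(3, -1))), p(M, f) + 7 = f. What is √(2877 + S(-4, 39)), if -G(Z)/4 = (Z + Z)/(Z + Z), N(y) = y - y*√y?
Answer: 17*√10 ≈ 53.759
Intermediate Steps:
p(M, f) = -7 + f
N(y) = y - y^(3/2)
G(Z) = -4 (G(Z) = -4*(Z + Z)/(Z + Z) = -4*2*Z/(2*Z) = -4*2*Z*1/(2*Z) = -4*1 = -4)
S(R, H) = 13 (S(R, H) = 9 - 1*(-4) = 9 + 4 = 13)
√(2877 + S(-4, 39)) = √(2877 + 13) = √2890 = 17*√10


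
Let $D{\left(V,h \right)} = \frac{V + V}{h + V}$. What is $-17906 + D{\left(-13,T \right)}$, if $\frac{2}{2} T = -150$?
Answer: $- \frac{2918652}{163} \approx -17906.0$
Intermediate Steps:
$T = -150$
$D{\left(V,h \right)} = \frac{2 V}{V + h}$
$-17906 + D{\left(-13,T \right)} = -17906 + 2 \left(-13\right) \frac{1}{-13 - 150} = -17906 + 2 \left(-13\right) \frac{1}{-163} = -17906 + 2 \left(-13\right) \left(- \frac{1}{163}\right) = -17906 + \frac{26}{163} = - \frac{2918652}{163}$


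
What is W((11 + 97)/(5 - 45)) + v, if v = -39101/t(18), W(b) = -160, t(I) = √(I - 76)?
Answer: -160 + 39101*I*√58/58 ≈ -160.0 + 5134.2*I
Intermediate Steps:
t(I) = √(-76 + I)
v = 39101*I*√58/58 (v = -39101/√(-76 + 18) = -39101*(-I*√58/58) = -(-39101)*I*√58/58 = 39101*I*√58/58 ≈ 5134.2*I)
W((11 + 97)/(5 - 45)) + v = -160 + 39101*I*√58/58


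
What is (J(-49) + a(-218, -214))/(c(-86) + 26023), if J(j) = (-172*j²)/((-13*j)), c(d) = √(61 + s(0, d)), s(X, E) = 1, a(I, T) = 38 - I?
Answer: -132717300/8803554071 + 5100*√62/8803554071 ≈ -0.015071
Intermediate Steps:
c(d) = √62 (c(d) = √(61 + 1) = √62)
J(j) = 172*j/13 (J(j) = (-172*j²)*(-1/(13*j)) = 172*j/13)
(J(-49) + a(-218, -214))/(c(-86) + 26023) = ((172/13)*(-49) + (38 - 1*(-218)))/(√62 + 26023) = (-8428/13 + (38 + 218))/(26023 + √62) = (-8428/13 + 256)/(26023 + √62) = -5100/(13*(26023 + √62))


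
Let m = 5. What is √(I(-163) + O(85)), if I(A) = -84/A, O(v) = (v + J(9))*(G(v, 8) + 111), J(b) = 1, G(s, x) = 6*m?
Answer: √322189386/163 ≈ 110.12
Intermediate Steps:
G(s, x) = 30 (G(s, x) = 6*5 = 30)
O(v) = 141 + 141*v (O(v) = (v + 1)*(30 + 111) = (1 + v)*141 = 141 + 141*v)
√(I(-163) + O(85)) = √(-84/(-163) + (141 + 141*85)) = √(-84*(-1/163) + (141 + 11985)) = √(84/163 + 12126) = √(1976622/163) = √322189386/163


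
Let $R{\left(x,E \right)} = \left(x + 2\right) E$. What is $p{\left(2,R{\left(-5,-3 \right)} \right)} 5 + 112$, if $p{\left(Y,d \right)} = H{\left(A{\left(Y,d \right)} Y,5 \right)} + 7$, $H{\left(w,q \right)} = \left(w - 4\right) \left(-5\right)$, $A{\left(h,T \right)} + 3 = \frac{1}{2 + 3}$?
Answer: $387$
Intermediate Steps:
$A{\left(h,T \right)} = - \frac{14}{5}$ ($A{\left(h,T \right)} = -3 + \frac{1}{2 + 3} = -3 + \frac{1}{5} = - \frac{14}{5}$)
$R{\left(x,E \right)} = E \left(2 + x\right)$ ($R{\left(x,E \right)} = \left(2 + x\right) E = E \left(2 + x\right)$)
$H{\left(w,q \right)} = 20 - 5 w$ ($H{\left(w,q \right)} = \left(-4 + w\right) \left(-5\right) = 20 - 5 w$)
$p{\left(Y,d \right)} = 27 + 14 Y$ ($p{\left(Y,d \right)} = \left(20 - 5 \left(- \frac{14 Y}{5}\right)\right) + 7 = \left(20 + 14 Y\right) + 7 = 27 + 14 Y$)
$p{\left(2,R{\left(-5,-3 \right)} \right)} 5 + 112 = \left(27 + 14 \cdot 2\right) 5 + 112 = \left(27 + 28\right) 5 + 112 = 55 \cdot 5 + 112 = 275 + 112 = 387$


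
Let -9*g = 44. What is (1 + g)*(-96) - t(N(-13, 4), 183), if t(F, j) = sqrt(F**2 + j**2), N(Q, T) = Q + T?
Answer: 1120/3 - 3*sqrt(3730) ≈ 190.11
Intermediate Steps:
g = -44/9 (g = -1/9*44 = -44/9 ≈ -4.8889)
(1 + g)*(-96) - t(N(-13, 4), 183) = (1 - 44/9)*(-96) - sqrt((-13 + 4)**2 + 183**2) = -35/9*(-96) - sqrt((-9)**2 + 33489) = 1120/3 - sqrt(81 + 33489) = 1120/3 - sqrt(33570) = 1120/3 - 3*sqrt(3730)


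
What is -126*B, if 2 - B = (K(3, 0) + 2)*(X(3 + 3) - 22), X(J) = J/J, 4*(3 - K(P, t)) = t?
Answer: -13482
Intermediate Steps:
K(P, t) = 3 - t/4
X(J) = 1
B = 107 (B = 2 - ((3 - ¼*0) + 2)*(1 - 22) = 2 - ((3 + 0) + 2)*(-21) = 2 - (3 + 2)*(-21) = 2 - 5*(-21) = 2 - 1*(-105) = 2 + 105 = 107)
-126*B = -126*107 = -13482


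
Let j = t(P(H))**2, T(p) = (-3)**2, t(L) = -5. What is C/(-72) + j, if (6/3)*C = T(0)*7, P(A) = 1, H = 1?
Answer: 393/16 ≈ 24.563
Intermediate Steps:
T(p) = 9
j = 25 (j = (-5)**2 = 25)
C = 63/2 (C = (9*7)/2 = (1/2)*63 = 63/2 ≈ 31.500)
C/(-72) + j = (63/2)/(-72) + 25 = -1/72*63/2 + 25 = -7/16 + 25 = 393/16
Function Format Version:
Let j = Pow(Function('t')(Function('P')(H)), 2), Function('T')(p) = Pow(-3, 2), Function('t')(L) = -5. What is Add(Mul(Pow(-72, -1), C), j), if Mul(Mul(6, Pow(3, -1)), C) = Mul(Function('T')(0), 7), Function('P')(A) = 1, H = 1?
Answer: Rational(393, 16) ≈ 24.563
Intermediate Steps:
Function('T')(p) = 9
j = 25 (j = Pow(-5, 2) = 25)
C = Rational(63, 2) (C = Mul(Rational(1, 2), Mul(9, 7)) = Mul(Rational(1, 2), 63) = Rational(63, 2) ≈ 31.500)
Add(Mul(Pow(-72, -1), C), j) = Add(Mul(Pow(-72, -1), Rational(63, 2)), 25) = Add(Mul(Rational(-1, 72), Rational(63, 2)), 25) = Add(Rational(-7, 16), 25) = Rational(393, 16)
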